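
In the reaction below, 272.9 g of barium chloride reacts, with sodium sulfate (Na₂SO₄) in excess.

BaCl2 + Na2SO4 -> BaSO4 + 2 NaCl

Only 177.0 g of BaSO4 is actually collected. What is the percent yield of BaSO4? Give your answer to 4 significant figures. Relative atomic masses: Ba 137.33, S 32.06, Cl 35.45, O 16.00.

M(BaCl2) = 137.33 + 2(35.45) = 208.23 g/mol.
M(BaSO4) = 137.33 + 32.06 + 4(16.00) = 233.39 g/mol.
n(BaCl2) = 272.90 g / 208.23 g/mol = 1.3106 mol.
From the equation the BaCl2:BaSO4 mole ratio is 1:1, so n(BaSO4) = 1.3106 × 1/1 = 1.3106 mol.
Mass of BaSO4 = 1.3106 mol × 233.39 g/mol = 305.87 g.
This is the theoretical yield. Percent yield = 177.0 g / 305.87 g × 100% = 57.867%.

57.87 %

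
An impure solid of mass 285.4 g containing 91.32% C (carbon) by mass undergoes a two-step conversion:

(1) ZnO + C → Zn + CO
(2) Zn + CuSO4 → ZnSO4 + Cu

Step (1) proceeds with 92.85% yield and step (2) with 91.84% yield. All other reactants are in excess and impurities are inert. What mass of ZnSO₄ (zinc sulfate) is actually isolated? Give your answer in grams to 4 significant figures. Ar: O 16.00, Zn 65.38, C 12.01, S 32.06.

2987 g

Pure C = 285.4 × 0.9132 = 260.63 g.
M(C) = 12.01 g/mol.
M(ZnSO4) = 65.38 + 32.06 + 4(16.00) = 161.44 g/mol.
n(C) = 260.63 / 12.01 = 21.701 mol.
Step 1 (C:Zn = 1:1): theoretical n(Zn) = 21.701 mol; at 92.85% yield, n(Zn) = 20.149 mol.
Step 2 (Zn:ZnSO4 = 1:1): theoretical n(ZnSO4) = 20.149 mol, so theoretical mass = 20.149 × 161.44 = 3252.9 g.
At 91.84% yield, actual mass of ZnSO4 = 3252.9 × 0.9184 = 2987.5 g.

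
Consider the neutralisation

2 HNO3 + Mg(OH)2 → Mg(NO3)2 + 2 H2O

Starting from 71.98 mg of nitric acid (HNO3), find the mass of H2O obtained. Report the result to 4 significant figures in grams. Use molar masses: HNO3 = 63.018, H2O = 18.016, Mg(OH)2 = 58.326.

0.02058 g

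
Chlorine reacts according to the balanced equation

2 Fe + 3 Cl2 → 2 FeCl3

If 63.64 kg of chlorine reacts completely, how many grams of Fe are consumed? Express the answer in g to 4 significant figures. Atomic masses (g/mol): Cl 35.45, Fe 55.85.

M(Cl2) = 2(35.45) = 70.90 g/mol.
M(Fe) = 55.85 g/mol.
Convert: 63.64 kg = 63640 g.
n(Cl2) = 63640 g / 70.90 g/mol = 897.60 mol.
From the equation the Cl2:Fe mole ratio is 3:2, so n(Fe) = 897.60 × 2/3 = 598.40 mol.
Mass of Fe = 598.40 mol × 55.85 g/mol = 33421 g.

33420 g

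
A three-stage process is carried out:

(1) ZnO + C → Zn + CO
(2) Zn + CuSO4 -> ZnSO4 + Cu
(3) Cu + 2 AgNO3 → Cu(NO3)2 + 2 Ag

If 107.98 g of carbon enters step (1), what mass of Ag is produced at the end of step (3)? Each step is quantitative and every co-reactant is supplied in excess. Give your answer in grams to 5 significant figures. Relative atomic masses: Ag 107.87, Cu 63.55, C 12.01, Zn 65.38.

M(C) = 12.01 g/mol.
M(Ag) = 107.87 g/mol.
n(C) = 107.98 / 12.01 = 8.99084 mol.
Reaction (1): C→Zn ratio 1:1 ⇒ n(Zn) = 8.99084 mol.
Reaction (2): Zn→Cu ratio 1:1 ⇒ n(Cu) = 8.99084 mol.
Reaction (3): Cu→Ag ratio 1:2 ⇒ n(Ag) = 17.9817 mol.
Mass of Ag = 17.9817 × 107.87 = 1939.68 g.

1939.7 g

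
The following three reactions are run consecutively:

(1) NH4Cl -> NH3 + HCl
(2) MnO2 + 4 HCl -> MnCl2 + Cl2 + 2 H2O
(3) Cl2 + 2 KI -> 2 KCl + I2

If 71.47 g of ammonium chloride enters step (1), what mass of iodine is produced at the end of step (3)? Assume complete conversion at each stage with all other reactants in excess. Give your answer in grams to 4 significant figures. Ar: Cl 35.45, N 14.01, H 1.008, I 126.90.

84.77 g

M(NH4Cl) = 14.01 + 4(1.008) + 35.45 = 53.492 g/mol.
M(I2) = 2(126.90) = 253.80 g/mol.
n(NH4Cl) = 71.47 / 53.492 = 1.3361 mol.
Reaction (1): NH4Cl→HCl ratio 1:1 ⇒ n(HCl) = 1.3361 mol.
Reaction (2): HCl→Cl2 ratio 4:1 ⇒ n(Cl2) = 0.33402 mol.
Reaction (3): Cl2→I2 ratio 1:1 ⇒ n(I2) = 0.33402 mol.
Mass of I2 = 0.33402 × 253.80 = 84.775 g.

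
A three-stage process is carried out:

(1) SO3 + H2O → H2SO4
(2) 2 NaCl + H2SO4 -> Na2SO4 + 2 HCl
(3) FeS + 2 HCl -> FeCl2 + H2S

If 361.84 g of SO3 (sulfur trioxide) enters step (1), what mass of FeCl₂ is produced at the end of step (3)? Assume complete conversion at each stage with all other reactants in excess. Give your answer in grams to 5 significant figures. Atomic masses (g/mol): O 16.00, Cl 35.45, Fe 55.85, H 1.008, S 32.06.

572.86 g

M(SO3) = 32.06 + 3(16.00) = 80.06 g/mol.
M(FeCl2) = 55.85 + 2(35.45) = 126.75 g/mol.
n(SO3) = 361.84 / 80.06 = 4.51961 mol.
Reaction (1): SO3→H2SO4 ratio 1:1 ⇒ n(H2SO4) = 4.51961 mol.
Reaction (2): H2SO4→HCl ratio 1:2 ⇒ n(HCl) = 9.03922 mol.
Reaction (3): HCl→FeCl2 ratio 2:1 ⇒ n(FeCl2) = 4.51961 mol.
Mass of FeCl2 = 4.51961 × 126.75 = 572.861 g.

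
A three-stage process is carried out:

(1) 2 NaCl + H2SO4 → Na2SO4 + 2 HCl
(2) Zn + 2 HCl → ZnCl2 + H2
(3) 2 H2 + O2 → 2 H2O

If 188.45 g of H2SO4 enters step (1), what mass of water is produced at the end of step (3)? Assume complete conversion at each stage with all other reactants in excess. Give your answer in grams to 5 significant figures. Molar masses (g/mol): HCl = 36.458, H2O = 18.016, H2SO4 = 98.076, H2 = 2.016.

34.617 g

n(H2SO4) = 188.45 / 98.076 = 1.92147 mol.
Reaction (1): H2SO4→HCl ratio 1:2 ⇒ n(HCl) = 3.84294 mol.
Reaction (2): HCl→H2 ratio 2:1 ⇒ n(H2) = 1.92147 mol.
Reaction (3): H2→H2O ratio 2:2 ⇒ n(H2O) = 1.92147 mol.
Mass of H2O = 1.92147 × 18.016 = 34.6172 g.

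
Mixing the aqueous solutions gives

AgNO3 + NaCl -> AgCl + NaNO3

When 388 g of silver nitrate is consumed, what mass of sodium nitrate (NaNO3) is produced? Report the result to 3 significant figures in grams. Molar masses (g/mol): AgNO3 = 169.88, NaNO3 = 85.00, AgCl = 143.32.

n(AgNO3) = 388.0 g / 169.88 g/mol = 2.284 mol.
From the equation the AgNO3:NaNO3 mole ratio is 1:1, so n(NaNO3) = 2.284 × 1/1 = 2.284 mol.
Mass of NaNO3 = 2.284 mol × 85.00 g/mol = 194.1 g.

194 g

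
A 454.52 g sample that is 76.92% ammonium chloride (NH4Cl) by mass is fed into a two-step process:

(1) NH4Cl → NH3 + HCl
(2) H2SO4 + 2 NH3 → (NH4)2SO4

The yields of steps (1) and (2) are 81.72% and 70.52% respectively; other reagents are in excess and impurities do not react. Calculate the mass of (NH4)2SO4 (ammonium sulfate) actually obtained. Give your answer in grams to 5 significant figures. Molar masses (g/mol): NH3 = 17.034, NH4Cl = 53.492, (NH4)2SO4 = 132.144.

248.86 g

Pure NH4Cl = 454.52 × 0.7692 = 349.617 g.
n(NH4Cl) = 349.617 / 53.492 = 6.53587 mol.
Step 1 (NH4Cl:NH3 = 1:1): theoretical n(NH3) = 6.53587 mol; at 81.72% yield, n(NH3) = 5.34111 mol.
Step 2 (NH3:(NH4)2SO4 = 2:1): theoretical n((NH4)2SO4) = 2.67056 mol, so theoretical mass = 2.67056 × 132.144 = 352.898 g.
At 70.52% yield, actual mass of (NH4)2SO4 = 352.898 × 0.7052 = 248.864 g.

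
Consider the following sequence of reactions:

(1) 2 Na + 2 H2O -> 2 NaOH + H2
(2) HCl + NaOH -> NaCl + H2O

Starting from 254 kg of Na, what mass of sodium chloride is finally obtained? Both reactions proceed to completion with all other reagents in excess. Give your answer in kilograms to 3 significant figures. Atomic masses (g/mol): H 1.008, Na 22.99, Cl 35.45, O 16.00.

646 kg

M(Na) = 22.99 g/mol.
M(NaCl) = 22.99 + 35.45 = 58.44 g/mol.
254 kg = 254000 g.
n(Na) = 254000 / 22.99 = 11050 mol.
Step 1 gives a 2:2 ratio of Na to NaOH, so n(NaOH) = 11050 mol.
In step 2 the NaOH:NaCl ratio is 1:1, so n(NaCl) = 11050 mol.
Mass of NaCl = 11050 × 58.44 = 645700 g = 646 kg.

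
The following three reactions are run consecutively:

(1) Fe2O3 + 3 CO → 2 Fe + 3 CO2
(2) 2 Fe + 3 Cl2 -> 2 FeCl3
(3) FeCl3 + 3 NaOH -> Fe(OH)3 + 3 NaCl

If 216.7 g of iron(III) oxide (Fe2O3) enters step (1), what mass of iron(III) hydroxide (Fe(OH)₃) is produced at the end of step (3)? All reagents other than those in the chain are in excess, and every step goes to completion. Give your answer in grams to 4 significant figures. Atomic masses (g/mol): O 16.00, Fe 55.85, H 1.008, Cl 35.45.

290.0 g

M(Fe2O3) = 2(55.85) + 3(16.00) = 159.70 g/mol.
M(Fe(OH)3) = 55.85 + 3(16.00) + 3(1.008) = 106.874 g/mol.
n(Fe2O3) = 216.7 / 159.70 = 1.3569 mol.
Reaction (1): Fe2O3→Fe ratio 1:2 ⇒ n(Fe) = 2.7138 mol.
Reaction (2): Fe→FeCl3 ratio 2:2 ⇒ n(FeCl3) = 2.7138 mol.
Reaction (3): FeCl3→Fe(OH)3 ratio 1:1 ⇒ n(Fe(OH)3) = 2.7138 mol.
Mass of Fe(OH)3 = 2.7138 × 106.874 = 290.04 g.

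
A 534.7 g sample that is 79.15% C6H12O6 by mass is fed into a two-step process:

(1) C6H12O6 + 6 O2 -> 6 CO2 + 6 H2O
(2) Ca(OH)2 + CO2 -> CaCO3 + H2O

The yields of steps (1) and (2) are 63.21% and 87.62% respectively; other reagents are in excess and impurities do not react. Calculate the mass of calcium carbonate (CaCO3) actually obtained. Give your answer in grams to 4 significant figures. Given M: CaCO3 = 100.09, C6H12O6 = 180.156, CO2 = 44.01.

Pure C6H12O6 = 534.7 × 0.7915 = 423.22 g.
n(C6H12O6) = 423.22 / 180.156 = 2.3492 mol.
Step 1 (C6H12O6:CO2 = 1:6): theoretical n(CO2) = 14.095 mol; at 63.21% yield, n(CO2) = 8.9094 mol.
Step 2 (CO2:CaCO3 = 1:1): theoretical n(CaCO3) = 8.9094 mol, so theoretical mass = 8.9094 × 100.09 = 891.74 g.
At 87.62% yield, actual mass of CaCO3 = 891.74 × 0.8762 = 781.35 g.

781.3 g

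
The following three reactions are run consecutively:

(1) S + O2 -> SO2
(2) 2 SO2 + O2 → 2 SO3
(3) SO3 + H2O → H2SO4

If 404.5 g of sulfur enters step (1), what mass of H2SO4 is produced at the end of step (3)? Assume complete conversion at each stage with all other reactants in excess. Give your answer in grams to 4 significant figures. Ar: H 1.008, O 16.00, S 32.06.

1237 g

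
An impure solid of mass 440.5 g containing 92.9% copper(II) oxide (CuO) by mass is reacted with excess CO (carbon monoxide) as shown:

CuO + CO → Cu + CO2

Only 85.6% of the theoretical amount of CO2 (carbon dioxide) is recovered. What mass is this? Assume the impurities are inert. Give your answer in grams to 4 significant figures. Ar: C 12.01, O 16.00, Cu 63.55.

Pure CuO available = 440.5 g × 0.929 = 409.22 g.
M(CuO) = 63.55 + 16.00 = 79.55 g/mol.
M(CO2) = 12.01 + 2(16.00) = 44.01 g/mol.
n(CuO) = 409.22 g / 79.55 g/mol = 5.1442 mol.
From the equation the CuO:CO2 mole ratio is 1:1, so n(CO2) = 5.1442 × 1/1 = 5.1442 mol.
Mass of CO2 = 5.1442 mol × 44.01 g/mol = 226.40 g.
Actual mass collected = 226.40 g × 0.856 = 193.80 g.

193.8 g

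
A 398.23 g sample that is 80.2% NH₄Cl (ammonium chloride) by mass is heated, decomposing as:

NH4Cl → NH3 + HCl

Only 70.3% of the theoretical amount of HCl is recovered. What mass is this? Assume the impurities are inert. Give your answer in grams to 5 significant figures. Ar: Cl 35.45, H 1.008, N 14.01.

Pure NH4Cl available = 398.23 g × 0.802 = 319.380 g.
M(NH4Cl) = 14.01 + 4(1.008) + 35.45 = 53.492 g/mol.
M(HCl) = 1.008 + 35.45 = 36.458 g/mol.
n(NH4Cl) = 319.380 g / 53.492 g/mol = 5.97062 mol.
From the equation the NH4Cl:HCl mole ratio is 1:1, so n(HCl) = 5.97062 × 1/1 = 5.97062 mol.
Mass of HCl = 5.97062 mol × 36.458 g/mol = 217.677 g.
Actual mass collected = 217.677 g × 0.703 = 153.027 g.

153.03 g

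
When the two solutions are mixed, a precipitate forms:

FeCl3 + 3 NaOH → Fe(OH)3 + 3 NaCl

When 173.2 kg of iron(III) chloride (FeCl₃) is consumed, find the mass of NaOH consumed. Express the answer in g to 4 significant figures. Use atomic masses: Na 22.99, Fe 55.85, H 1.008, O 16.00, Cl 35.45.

M(FeCl3) = 55.85 + 3(35.45) = 162.20 g/mol.
M(NaOH) = 22.99 + 16.00 + 1.008 = 39.998 g/mol.
Convert: 173.2 kg = 173200 g.
n(FeCl3) = 173200 g / 162.20 g/mol = 1067.8 mol.
From the equation the FeCl3:NaOH mole ratio is 1:3, so n(NaOH) = 1067.8 × 3/1 = 3203.5 mol.
Mass of NaOH = 3203.5 mol × 39.998 g/mol = 128130 g.

128100 g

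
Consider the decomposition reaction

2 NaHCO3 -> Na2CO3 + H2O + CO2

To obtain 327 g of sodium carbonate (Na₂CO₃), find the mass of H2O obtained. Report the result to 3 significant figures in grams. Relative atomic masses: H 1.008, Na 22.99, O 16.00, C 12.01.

55.6 g

M(Na2CO3) = 2(22.99) + 12.01 + 3(16.00) = 105.99 g/mol.
M(H2O) = 2(1.008) + 16.00 = 18.016 g/mol.
n(Na2CO3) = 327.0 g / 105.99 g/mol = 3.085 mol.
From the equation the Na2CO3:H2O mole ratio is 1:1, so n(H2O) = 3.085 × 1/1 = 3.085 mol.
Mass of H2O = 3.085 mol × 18.016 g/mol = 55.58 g.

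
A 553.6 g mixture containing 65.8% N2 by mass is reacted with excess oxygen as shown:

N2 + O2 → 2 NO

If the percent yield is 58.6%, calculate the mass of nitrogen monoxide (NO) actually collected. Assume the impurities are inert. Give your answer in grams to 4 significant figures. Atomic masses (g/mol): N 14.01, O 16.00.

457.2 g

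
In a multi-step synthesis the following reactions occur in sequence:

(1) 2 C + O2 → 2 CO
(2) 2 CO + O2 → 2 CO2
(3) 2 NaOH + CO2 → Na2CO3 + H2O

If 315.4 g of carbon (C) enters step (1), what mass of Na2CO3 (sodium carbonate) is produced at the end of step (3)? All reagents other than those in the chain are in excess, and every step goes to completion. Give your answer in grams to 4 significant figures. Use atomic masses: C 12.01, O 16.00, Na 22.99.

2783 g

M(C) = 12.01 g/mol.
M(Na2CO3) = 2(22.99) + 12.01 + 3(16.00) = 105.99 g/mol.
n(C) = 315.4 / 12.01 = 26.261 mol.
Reaction (1): C→CO ratio 2:2 ⇒ n(CO) = 26.261 mol.
Reaction (2): CO→CO2 ratio 2:2 ⇒ n(CO2) = 26.261 mol.
Reaction (3): CO2→Na2CO3 ratio 1:1 ⇒ n(Na2CO3) = 26.261 mol.
Mass of Na2CO3 = 26.261 × 105.99 = 2783.5 g.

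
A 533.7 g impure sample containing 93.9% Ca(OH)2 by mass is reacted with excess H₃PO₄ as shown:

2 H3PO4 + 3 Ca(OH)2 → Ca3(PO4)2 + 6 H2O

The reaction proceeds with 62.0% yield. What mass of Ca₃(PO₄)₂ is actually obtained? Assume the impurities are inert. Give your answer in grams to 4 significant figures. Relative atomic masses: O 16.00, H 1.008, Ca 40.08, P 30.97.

433.6 g

Pure Ca(OH)2 available = 533.7 g × 0.939 = 501.14 g.
M(Ca(OH)2) = 40.08 + 2(16.00) + 2(1.008) = 74.096 g/mol.
M(Ca3(PO4)2) = 3(40.08) + 2(30.97) + 8(16.00) = 310.18 g/mol.
n(Ca(OH)2) = 501.14 g / 74.096 g/mol = 6.7634 mol.
From the equation the Ca(OH)2:Ca3(PO4)2 mole ratio is 3:1, so n(Ca3(PO4)2) = 6.7634 × 1/3 = 2.2545 mol.
Mass of Ca3(PO4)2 = 2.2545 mol × 310.18 g/mol = 699.30 g.
Actual mass collected = 699.30 g × 0.620 = 433.56 g.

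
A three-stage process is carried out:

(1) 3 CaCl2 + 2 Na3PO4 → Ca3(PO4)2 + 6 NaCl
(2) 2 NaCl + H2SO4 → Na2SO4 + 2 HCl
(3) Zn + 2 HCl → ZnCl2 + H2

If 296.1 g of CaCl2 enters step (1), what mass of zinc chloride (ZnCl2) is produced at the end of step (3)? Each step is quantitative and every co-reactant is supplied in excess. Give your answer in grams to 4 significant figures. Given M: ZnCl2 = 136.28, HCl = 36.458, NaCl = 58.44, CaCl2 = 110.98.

363.6 g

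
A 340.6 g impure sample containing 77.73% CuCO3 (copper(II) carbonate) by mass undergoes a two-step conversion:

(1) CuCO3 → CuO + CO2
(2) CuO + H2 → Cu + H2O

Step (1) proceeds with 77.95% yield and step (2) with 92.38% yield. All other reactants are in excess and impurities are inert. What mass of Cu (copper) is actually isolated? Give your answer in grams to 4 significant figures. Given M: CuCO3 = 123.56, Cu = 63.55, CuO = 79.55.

98.05 g

Pure CuCO3 = 340.6 × 0.7773 = 264.75 g.
n(CuCO3) = 264.75 / 123.56 = 2.1427 mol.
Step 1 (CuCO3:CuO = 1:1): theoretical n(CuO) = 2.1427 mol; at 77.95% yield, n(CuO) = 1.6702 mol.
Step 2 (CuO:Cu = 1:1): theoretical n(Cu) = 1.6702 mol, so theoretical mass = 1.6702 × 63.55 = 106.14 g.
At 92.38% yield, actual mass of Cu = 106.14 × 0.9238 = 98.054 g.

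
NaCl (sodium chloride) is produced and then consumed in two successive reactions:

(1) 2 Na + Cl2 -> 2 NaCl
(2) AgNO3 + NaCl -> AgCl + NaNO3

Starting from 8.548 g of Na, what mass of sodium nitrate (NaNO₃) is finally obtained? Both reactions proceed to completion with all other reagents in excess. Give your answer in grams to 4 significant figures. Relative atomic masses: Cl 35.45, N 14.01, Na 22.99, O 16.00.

M(Na) = 22.99 g/mol.
M(NaNO3) = 22.99 + 14.01 + 3(16.00) = 85.00 g/mol.
n(Na) = 8.5480 / 22.99 = 0.37181 mol.
Step 1 gives a 2:2 ratio of Na to NaCl, so n(NaCl) = 0.37181 mol.
In step 2 the NaCl:NaNO3 ratio is 1:1, so n(NaNO3) = 0.37181 mol.
Mass of NaNO3 = 0.37181 × 85.00 = 31.604 g.

31.60 g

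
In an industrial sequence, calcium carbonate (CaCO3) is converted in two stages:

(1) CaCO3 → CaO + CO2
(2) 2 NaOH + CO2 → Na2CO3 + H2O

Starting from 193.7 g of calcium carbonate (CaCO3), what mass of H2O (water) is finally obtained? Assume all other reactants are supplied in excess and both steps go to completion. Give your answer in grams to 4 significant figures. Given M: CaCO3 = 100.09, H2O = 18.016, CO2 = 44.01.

n(CaCO3) = 193.70 / 100.09 = 1.9353 mol.
Step 1 gives a 1:1 ratio of CaCO3 to CO2, so n(CO2) = 1.9353 mol.
In step 2 the CO2:H2O ratio is 1:1, so n(H2O) = 1.9353 mol.
Mass of H2O = 1.9353 × 18.016 = 34.866 g.

34.87 g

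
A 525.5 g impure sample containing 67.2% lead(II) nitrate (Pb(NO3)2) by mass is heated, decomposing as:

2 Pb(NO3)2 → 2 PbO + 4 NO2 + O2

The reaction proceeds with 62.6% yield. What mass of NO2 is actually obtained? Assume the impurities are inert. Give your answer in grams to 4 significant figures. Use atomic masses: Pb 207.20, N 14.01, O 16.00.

61.42 g

Pure Pb(NO3)2 available = 525.5 g × 0.672 = 353.14 g.
M(Pb(NO3)2) = 207.20 + 2(14.01) + 6(16.00) = 331.22 g/mol.
M(NO2) = 14.01 + 2(16.00) = 46.01 g/mol.
n(Pb(NO3)2) = 353.14 g / 331.22 g/mol = 1.0662 mol.
From the equation the Pb(NO3)2:NO2 mole ratio is 2:4, so n(NO2) = 1.0662 × 4/2 = 2.1323 mol.
Mass of NO2 = 2.1323 mol × 46.01 g/mol = 98.109 g.
Actual mass collected = 98.109 g × 0.626 = 61.416 g.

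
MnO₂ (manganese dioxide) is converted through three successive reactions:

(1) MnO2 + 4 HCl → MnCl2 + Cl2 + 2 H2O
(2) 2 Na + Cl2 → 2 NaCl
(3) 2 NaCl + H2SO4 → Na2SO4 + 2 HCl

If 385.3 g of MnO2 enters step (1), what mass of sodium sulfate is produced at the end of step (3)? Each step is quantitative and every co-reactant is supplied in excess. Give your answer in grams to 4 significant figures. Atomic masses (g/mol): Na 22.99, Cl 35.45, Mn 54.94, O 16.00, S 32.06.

629.5 g

M(MnO2) = 54.94 + 2(16.00) = 86.94 g/mol.
M(Na2SO4) = 2(22.99) + 32.06 + 4(16.00) = 142.04 g/mol.
n(MnO2) = 385.3 / 86.94 = 4.4318 mol.
Reaction (1): MnO2→Cl2 ratio 1:1 ⇒ n(Cl2) = 4.4318 mol.
Reaction (2): Cl2→NaCl ratio 1:2 ⇒ n(NaCl) = 8.8636 mol.
Reaction (3): NaCl→Na2SO4 ratio 2:1 ⇒ n(Na2SO4) = 4.4318 mol.
Mass of Na2SO4 = 4.4318 × 142.04 = 629.49 g.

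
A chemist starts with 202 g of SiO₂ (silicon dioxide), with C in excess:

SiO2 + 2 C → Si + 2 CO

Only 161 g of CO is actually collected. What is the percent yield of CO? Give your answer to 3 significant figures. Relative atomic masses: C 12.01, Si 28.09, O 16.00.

85.5 %

M(SiO2) = 28.09 + 2(16.00) = 60.09 g/mol.
M(CO) = 12.01 + 16.00 = 28.01 g/mol.
n(SiO2) = 202.0 g / 60.09 g/mol = 3.362 mol.
From the equation the SiO2:CO mole ratio is 1:2, so n(CO) = 3.362 × 2/1 = 6.723 mol.
Mass of CO = 6.723 mol × 28.01 g/mol = 188.3 g.
This is the theoretical yield. Percent yield = 161 g / 188.3 g × 100% = 85.49%.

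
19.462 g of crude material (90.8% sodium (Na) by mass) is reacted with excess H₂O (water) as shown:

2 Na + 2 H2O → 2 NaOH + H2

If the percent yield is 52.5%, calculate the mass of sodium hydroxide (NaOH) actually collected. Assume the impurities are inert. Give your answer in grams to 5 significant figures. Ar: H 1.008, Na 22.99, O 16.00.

Pure Na available = 19.462 g × 0.908 = 17.6715 g.
M(Na) = 22.99 g/mol.
M(NaOH) = 22.99 + 16.00 + 1.008 = 39.998 g/mol.
n(Na) = 17.6715 g / 22.99 g/mol = 0.768660 mol.
From the equation the Na:NaOH mole ratio is 2:2, so n(NaOH) = 0.768660 × 2/2 = 0.768660 mol.
Mass of NaOH = 0.768660 mol × 39.998 g/mol = 30.7449 g.
Actual mass collected = 30.7449 g × 0.525 = 16.1411 g.

16.141 g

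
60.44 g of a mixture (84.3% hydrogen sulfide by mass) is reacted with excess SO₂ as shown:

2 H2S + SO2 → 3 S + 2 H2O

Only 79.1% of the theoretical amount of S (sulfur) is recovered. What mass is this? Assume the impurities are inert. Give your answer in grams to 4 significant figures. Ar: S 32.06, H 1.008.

56.88 g

Pure H2S available = 60.44 g × 0.843 = 50.951 g.
M(H2S) = 2(1.008) + 32.06 = 34.076 g/mol.
M(S) = 32.06 g/mol.
n(H2S) = 50.951 g / 34.076 g/mol = 1.4952 mol.
From the equation the H2S:S mole ratio is 2:3, so n(S) = 1.4952 × 3/2 = 2.2428 mol.
Mass of S = 2.2428 mol × 32.06 g/mol = 71.905 g.
Actual mass collected = 71.905 g × 0.791 = 56.877 g.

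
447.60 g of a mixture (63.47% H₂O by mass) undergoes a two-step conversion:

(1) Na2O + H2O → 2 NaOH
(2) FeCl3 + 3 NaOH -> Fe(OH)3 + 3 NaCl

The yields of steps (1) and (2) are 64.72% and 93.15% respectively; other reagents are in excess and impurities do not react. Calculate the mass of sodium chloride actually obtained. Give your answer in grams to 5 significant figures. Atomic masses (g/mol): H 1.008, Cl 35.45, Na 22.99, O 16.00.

1111.1 g

Pure H2O = 447.60 × 0.6347 = 284.092 g.
M(H2O) = 2(1.008) + 16.00 = 18.016 g/mol.
M(NaCl) = 22.99 + 35.45 = 58.44 g/mol.
n(H2O) = 284.092 / 18.016 = 15.7689 mol.
Step 1 (H2O:NaOH = 1:2): theoretical n(NaOH) = 31.5377 mol; at 64.72% yield, n(NaOH) = 20.4112 mol.
Step 2 (NaOH:NaCl = 3:3): theoretical n(NaCl) = 20.4112 mol, so theoretical mass = 20.4112 × 58.44 = 1192.83 g.
At 93.15% yield, actual mass of NaCl = 1192.83 × 0.9315 = 1111.12 g.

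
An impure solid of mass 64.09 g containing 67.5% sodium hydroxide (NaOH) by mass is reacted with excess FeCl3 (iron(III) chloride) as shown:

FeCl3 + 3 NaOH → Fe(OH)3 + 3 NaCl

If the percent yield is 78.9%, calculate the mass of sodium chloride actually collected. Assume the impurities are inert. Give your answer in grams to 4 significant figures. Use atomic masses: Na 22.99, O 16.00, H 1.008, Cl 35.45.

Pure NaOH available = 64.09 g × 0.675 = 43.261 g.
M(NaOH) = 22.99 + 16.00 + 1.008 = 39.998 g/mol.
M(NaCl) = 22.99 + 35.45 = 58.44 g/mol.
n(NaOH) = 43.261 g / 39.998 g/mol = 1.0816 mol.
From the equation the NaOH:NaCl mole ratio is 3:3, so n(NaCl) = 1.0816 × 3/3 = 1.0816 mol.
Mass of NaCl = 1.0816 mol × 58.44 g/mol = 63.207 g.
Actual mass collected = 63.207 g × 0.789 = 49.870 g.

49.87 g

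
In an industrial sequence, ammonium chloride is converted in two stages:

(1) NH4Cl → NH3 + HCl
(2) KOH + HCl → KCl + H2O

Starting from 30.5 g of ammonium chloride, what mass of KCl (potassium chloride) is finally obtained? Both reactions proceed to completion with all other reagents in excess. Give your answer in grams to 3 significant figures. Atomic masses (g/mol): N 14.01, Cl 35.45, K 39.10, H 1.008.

M(NH4Cl) = 14.01 + 4(1.008) + 35.45 = 53.492 g/mol.
M(KCl) = 39.10 + 35.45 = 74.55 g/mol.
n(NH4Cl) = 30.50 / 53.492 = 0.5702 mol.
Step 1 gives a 1:1 ratio of NH4Cl to HCl, so n(HCl) = 0.5702 mol.
In step 2 the HCl:KCl ratio is 1:1, so n(KCl) = 0.5702 mol.
Mass of KCl = 0.5702 × 74.55 = 42.51 g.

42.5 g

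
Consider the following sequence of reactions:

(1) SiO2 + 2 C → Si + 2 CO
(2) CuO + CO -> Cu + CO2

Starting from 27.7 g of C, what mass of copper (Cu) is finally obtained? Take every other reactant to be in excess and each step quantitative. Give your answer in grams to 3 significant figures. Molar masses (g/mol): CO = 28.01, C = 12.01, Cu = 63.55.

147 g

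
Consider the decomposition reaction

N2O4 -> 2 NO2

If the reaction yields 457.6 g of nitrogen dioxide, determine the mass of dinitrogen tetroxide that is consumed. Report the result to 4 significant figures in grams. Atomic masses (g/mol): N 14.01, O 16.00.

457.6 g

M(NO2) = 14.01 + 2(16.00) = 46.01 g/mol.
M(N2O4) = 2(14.01) + 4(16.00) = 92.02 g/mol.
n(NO2) = 457.60 g / 46.01 g/mol = 9.9457 mol.
From the equation the NO2:N2O4 mole ratio is 2:1, so n(N2O4) = 9.9457 × 1/2 = 4.9728 mol.
Mass of N2O4 = 4.9728 mol × 92.02 g/mol = 457.60 g.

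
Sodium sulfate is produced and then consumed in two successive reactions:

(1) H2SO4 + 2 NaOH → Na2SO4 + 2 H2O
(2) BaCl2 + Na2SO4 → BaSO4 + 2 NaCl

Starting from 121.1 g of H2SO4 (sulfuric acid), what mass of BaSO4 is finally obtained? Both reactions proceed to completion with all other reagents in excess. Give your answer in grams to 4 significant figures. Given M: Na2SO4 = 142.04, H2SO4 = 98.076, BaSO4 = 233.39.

n(H2SO4) = 121.10 / 98.076 = 1.2348 mol.
Step 1 gives a 1:1 ratio of H2SO4 to Na2SO4, so n(Na2SO4) = 1.2348 mol.
In step 2 the Na2SO4:BaSO4 ratio is 1:1, so n(BaSO4) = 1.2348 mol.
Mass of BaSO4 = 1.2348 × 233.39 = 288.18 g.

288.2 g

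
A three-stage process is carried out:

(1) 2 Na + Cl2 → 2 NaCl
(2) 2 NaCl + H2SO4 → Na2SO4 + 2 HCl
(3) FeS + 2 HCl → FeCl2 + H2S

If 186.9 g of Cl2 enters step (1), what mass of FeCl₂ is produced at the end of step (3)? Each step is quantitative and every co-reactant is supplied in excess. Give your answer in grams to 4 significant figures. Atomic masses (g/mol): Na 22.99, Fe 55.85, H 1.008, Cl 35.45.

334.1 g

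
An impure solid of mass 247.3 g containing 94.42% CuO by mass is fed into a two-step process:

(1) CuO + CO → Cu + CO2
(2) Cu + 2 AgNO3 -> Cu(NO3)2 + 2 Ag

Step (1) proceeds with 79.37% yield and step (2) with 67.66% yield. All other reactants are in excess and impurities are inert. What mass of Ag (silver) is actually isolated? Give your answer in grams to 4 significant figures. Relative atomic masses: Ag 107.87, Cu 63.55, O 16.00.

Pure CuO = 247.3 × 0.9442 = 233.50 g.
M(CuO) = 63.55 + 16.00 = 79.55 g/mol.
M(Ag) = 107.87 g/mol.
n(CuO) = 233.50 / 79.55 = 2.9353 mol.
Step 1 (CuO:Cu = 1:1): theoretical n(Cu) = 2.9353 mol; at 79.37% yield, n(Cu) = 2.3297 mol.
Step 2 (Cu:Ag = 1:2): theoretical n(Ag) = 4.6594 mol, so theoretical mass = 4.6594 × 107.87 = 502.61 g.
At 67.66% yield, actual mass of Ag = 502.61 × 0.6766 = 340.07 g.

340.1 g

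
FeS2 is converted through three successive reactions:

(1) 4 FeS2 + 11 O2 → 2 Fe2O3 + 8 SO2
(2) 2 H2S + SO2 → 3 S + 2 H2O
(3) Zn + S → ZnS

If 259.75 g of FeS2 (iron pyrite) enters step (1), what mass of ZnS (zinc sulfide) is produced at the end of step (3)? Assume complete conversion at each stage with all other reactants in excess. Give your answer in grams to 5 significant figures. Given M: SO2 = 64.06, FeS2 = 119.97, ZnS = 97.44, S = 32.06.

1265.8 g

n(FeS2) = 259.75 / 119.97 = 2.16512 mol.
Reaction (1): FeS2→SO2 ratio 4:8 ⇒ n(SO2) = 4.33025 mol.
Reaction (2): SO2→S ratio 1:3 ⇒ n(S) = 12.9907 mol.
Reaction (3): S→ZnS ratio 1:1 ⇒ n(ZnS) = 12.9907 mol.
Mass of ZnS = 12.9907 × 97.44 = 1265.82 g.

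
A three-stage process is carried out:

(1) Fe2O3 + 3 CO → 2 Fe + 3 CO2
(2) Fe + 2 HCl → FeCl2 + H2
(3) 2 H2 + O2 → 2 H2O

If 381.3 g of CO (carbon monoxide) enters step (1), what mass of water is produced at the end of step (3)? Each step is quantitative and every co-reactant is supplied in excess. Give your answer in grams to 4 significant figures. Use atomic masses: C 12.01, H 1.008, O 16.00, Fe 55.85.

M(CO) = 12.01 + 16.00 = 28.01 g/mol.
M(H2O) = 2(1.008) + 16.00 = 18.016 g/mol.
n(CO) = 381.3 / 28.01 = 13.613 mol.
Reaction (1): CO→Fe ratio 3:2 ⇒ n(Fe) = 9.0753 mol.
Reaction (2): Fe→H2 ratio 1:1 ⇒ n(H2) = 9.0753 mol.
Reaction (3): H2→H2O ratio 2:2 ⇒ n(H2O) = 9.0753 mol.
Mass of H2O = 9.0753 × 18.016 = 163.50 g.

163.5 g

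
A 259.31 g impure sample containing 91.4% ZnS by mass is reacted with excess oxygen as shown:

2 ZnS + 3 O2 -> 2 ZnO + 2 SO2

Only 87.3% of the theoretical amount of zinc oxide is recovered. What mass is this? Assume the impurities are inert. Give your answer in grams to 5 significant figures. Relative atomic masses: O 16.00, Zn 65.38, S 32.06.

Pure ZnS available = 259.31 g × 0.914 = 237.009 g.
M(ZnS) = 65.38 + 32.06 = 97.44 g/mol.
M(ZnO) = 65.38 + 16.00 = 81.38 g/mol.
n(ZnS) = 237.009 g / 97.44 g/mol = 2.43236 mol.
From the equation the ZnS:ZnO mole ratio is 2:2, so n(ZnO) = 2.43236 × 2/2 = 2.43236 mol.
Mass of ZnO = 2.43236 mol × 81.38 g/mol = 197.946 g.
Actual mass collected = 197.946 g × 0.873 = 172.807 g.

172.81 g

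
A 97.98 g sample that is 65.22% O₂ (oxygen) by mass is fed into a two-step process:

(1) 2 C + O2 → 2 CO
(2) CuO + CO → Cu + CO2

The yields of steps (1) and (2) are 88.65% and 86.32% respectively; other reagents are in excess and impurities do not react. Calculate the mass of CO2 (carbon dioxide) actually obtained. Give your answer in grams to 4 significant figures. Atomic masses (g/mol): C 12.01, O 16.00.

Pure O2 = 97.98 × 0.6522 = 63.903 g.
M(O2) = 2(16.00) = 32.00 g/mol.
M(CO2) = 12.01 + 2(16.00) = 44.01 g/mol.
n(O2) = 63.903 / 32.00 = 1.9970 mol.
Step 1 (O2:CO = 1:2): theoretical n(CO) = 3.9939 mol; at 88.65% yield, n(CO) = 3.5406 mol.
Step 2 (CO:CO2 = 1:1): theoretical n(CO2) = 3.5406 mol, so theoretical mass = 3.5406 × 44.01 = 155.82 g.
At 86.32% yield, actual mass of CO2 = 155.82 × 0.8632 = 134.51 g.

134.5 g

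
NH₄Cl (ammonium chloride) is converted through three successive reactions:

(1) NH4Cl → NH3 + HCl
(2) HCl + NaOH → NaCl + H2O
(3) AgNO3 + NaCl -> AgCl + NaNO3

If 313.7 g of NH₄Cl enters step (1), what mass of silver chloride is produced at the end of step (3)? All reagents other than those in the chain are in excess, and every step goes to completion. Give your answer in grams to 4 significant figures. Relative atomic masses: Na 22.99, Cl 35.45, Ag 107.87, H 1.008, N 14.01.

M(NH4Cl) = 14.01 + 4(1.008) + 35.45 = 53.492 g/mol.
M(AgCl) = 107.87 + 35.45 = 143.32 g/mol.
n(NH4Cl) = 313.7 / 53.492 = 5.8644 mol.
Reaction (1): NH4Cl→HCl ratio 1:1 ⇒ n(HCl) = 5.8644 mol.
Reaction (2): HCl→NaCl ratio 1:1 ⇒ n(NaCl) = 5.8644 mol.
Reaction (3): NaCl→AgCl ratio 1:1 ⇒ n(AgCl) = 5.8644 mol.
Mass of AgCl = 5.8644 × 143.32 = 840.49 g.

840.5 g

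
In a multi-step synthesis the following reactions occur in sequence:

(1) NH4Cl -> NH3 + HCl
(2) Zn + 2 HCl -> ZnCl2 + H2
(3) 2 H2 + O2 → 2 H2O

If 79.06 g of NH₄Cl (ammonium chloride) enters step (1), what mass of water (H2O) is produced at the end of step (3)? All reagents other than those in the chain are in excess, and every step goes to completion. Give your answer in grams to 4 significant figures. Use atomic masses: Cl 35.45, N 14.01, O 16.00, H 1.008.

13.31 g

M(NH4Cl) = 14.01 + 4(1.008) + 35.45 = 53.492 g/mol.
M(H2O) = 2(1.008) + 16.00 = 18.016 g/mol.
n(NH4Cl) = 79.06 / 53.492 = 1.4780 mol.
Reaction (1): NH4Cl→HCl ratio 1:1 ⇒ n(HCl) = 1.4780 mol.
Reaction (2): HCl→H2 ratio 2:1 ⇒ n(H2) = 0.73899 mol.
Reaction (3): H2→H2O ratio 2:2 ⇒ n(H2O) = 0.73899 mol.
Mass of H2O = 0.73899 × 18.016 = 13.314 g.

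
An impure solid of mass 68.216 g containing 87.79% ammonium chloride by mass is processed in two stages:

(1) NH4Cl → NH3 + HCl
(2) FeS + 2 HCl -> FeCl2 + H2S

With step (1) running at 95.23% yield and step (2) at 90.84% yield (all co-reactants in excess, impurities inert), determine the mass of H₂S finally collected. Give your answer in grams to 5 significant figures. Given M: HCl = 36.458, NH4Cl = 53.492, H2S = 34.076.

Pure NH4Cl = 68.216 × 0.8779 = 59.8868 g.
n(NH4Cl) = 59.8868 / 53.492 = 1.11955 mol.
Step 1 (NH4Cl:HCl = 1:1): theoretical n(HCl) = 1.11955 mol; at 95.23% yield, n(HCl) = 1.06614 mol.
Step 2 (HCl:H2S = 2:1): theoretical n(H2S) = 0.533072 mol, so theoretical mass = 0.533072 × 34.076 = 18.1650 g.
At 90.84% yield, actual mass of H2S = 18.1650 × 0.9084 = 16.5011 g.

16.501 g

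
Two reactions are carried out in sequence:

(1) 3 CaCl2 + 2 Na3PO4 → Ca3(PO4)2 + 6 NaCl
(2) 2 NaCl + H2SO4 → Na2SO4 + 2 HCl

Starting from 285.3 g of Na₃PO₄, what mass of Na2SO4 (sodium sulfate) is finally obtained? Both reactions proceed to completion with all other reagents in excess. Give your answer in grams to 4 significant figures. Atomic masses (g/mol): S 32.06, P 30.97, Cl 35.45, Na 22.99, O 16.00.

370.8 g

M(Na3PO4) = 3(22.99) + 30.97 + 4(16.00) = 163.94 g/mol.
M(Na2SO4) = 2(22.99) + 32.06 + 4(16.00) = 142.04 g/mol.
n(Na3PO4) = 285.30 / 163.94 = 1.7403 mol.
Step 1 gives a 2:6 ratio of Na3PO4 to NaCl, so n(NaCl) = 5.2208 mol.
In step 2 the NaCl:Na2SO4 ratio is 2:1, so n(Na2SO4) = 2.6104 mol.
Mass of Na2SO4 = 2.6104 × 142.04 = 370.78 g.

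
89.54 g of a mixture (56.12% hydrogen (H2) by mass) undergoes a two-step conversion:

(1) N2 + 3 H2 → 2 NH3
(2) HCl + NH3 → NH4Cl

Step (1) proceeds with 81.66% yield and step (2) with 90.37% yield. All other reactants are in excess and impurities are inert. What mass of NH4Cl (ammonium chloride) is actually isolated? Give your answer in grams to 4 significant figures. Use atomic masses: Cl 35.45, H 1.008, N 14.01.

656.0 g

Pure H2 = 89.54 × 0.5612 = 50.250 g.
M(H2) = 2(1.008) = 2.016 g/mol.
M(NH4Cl) = 14.01 + 4(1.008) + 35.45 = 53.492 g/mol.
n(H2) = 50.250 / 2.016 = 24.926 mol.
Step 1 (H2:NH3 = 3:2): theoretical n(NH3) = 16.617 mol; at 81.66% yield, n(NH3) = 13.569 mol.
Step 2 (NH3:NH4Cl = 1:1): theoretical n(NH4Cl) = 13.569 mol, so theoretical mass = 13.569 × 53.492 = 725.86 g.
At 90.37% yield, actual mass of NH4Cl = 725.86 × 0.9037 = 655.96 g.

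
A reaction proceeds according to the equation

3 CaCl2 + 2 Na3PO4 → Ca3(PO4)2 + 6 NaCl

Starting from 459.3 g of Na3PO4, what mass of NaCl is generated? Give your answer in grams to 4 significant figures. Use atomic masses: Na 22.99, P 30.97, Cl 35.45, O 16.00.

491.2 g

M(Na3PO4) = 3(22.99) + 30.97 + 4(16.00) = 163.94 g/mol.
M(NaCl) = 22.99 + 35.45 = 58.44 g/mol.
n(Na3PO4) = 459.30 g / 163.94 g/mol = 2.8016 mol.
From the equation the Na3PO4:NaCl mole ratio is 2:6, so n(NaCl) = 2.8016 × 6/2 = 8.4049 mol.
Mass of NaCl = 8.4049 mol × 58.44 g/mol = 491.18 g.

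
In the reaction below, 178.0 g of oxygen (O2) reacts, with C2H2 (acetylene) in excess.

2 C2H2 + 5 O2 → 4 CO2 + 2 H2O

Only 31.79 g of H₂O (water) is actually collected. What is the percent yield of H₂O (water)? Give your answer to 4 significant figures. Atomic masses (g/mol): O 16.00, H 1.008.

79.31 %

M(O2) = 2(16.00) = 32.00 g/mol.
M(H2O) = 2(1.008) + 16.00 = 18.016 g/mol.
n(O2) = 178.00 g / 32.00 g/mol = 5.5625 mol.
From the equation the O2:H2O mole ratio is 5:2, so n(H2O) = 5.5625 × 2/5 = 2.2250 mol.
Mass of H2O = 2.2250 mol × 18.016 g/mol = 40.086 g.
This is the theoretical yield. Percent yield = 31.79 g / 40.086 g × 100% = 79.305%.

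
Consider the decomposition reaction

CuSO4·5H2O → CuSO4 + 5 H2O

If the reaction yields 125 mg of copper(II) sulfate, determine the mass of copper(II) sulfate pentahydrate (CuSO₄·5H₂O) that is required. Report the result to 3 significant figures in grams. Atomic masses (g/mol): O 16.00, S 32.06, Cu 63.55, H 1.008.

0.196 g

M(CuSO4) = 63.55 + 32.06 + 4(16.00) = 159.61 g/mol.
M(CuSO4·5H2O) = 63.55 + 32.06 + 9(16.00) + 10(1.008) = 249.69 g/mol.
Convert: 125 mg = 0.1250 g.
n(CuSO4) = 0.1250 g / 159.61 g/mol = 0.0007832 mol.
From the equation the CuSO4:CuSO4·5H2O mole ratio is 1:1, so n(CuSO4·5H2O) = 0.0007832 × 1/1 = 0.0007832 mol.
Mass of CuSO4·5H2O = 0.0007832 mol × 249.69 g/mol = 0.1955 g.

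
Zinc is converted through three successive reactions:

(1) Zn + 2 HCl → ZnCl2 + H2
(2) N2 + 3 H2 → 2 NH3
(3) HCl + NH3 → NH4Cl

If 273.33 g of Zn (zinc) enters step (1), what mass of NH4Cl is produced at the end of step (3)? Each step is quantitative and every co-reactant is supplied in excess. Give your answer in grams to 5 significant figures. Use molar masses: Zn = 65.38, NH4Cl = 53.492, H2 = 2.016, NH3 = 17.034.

n(Zn) = 273.33 / 65.38 = 4.18064 mol.
Reaction (1): Zn→H2 ratio 1:1 ⇒ n(H2) = 4.18064 mol.
Reaction (2): H2→NH3 ratio 3:2 ⇒ n(NH3) = 2.78709 mol.
Reaction (3): NH3→NH4Cl ratio 1:1 ⇒ n(NH4Cl) = 2.78709 mol.
Mass of NH4Cl = 2.78709 × 53.492 = 149.087 g.

149.09 g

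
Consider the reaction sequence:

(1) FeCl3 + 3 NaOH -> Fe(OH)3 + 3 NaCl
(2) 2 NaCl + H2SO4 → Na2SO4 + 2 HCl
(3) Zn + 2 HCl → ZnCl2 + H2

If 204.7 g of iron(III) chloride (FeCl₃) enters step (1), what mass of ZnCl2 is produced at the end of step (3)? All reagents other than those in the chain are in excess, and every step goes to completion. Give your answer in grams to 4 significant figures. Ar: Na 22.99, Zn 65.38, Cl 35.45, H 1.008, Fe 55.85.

258.0 g

M(FeCl3) = 55.85 + 3(35.45) = 162.20 g/mol.
M(ZnCl2) = 65.38 + 2(35.45) = 136.28 g/mol.
n(FeCl3) = 204.7 / 162.20 = 1.2620 mol.
Reaction (1): FeCl3→NaCl ratio 1:3 ⇒ n(NaCl) = 3.7861 mol.
Reaction (2): NaCl→HCl ratio 2:2 ⇒ n(HCl) = 3.7861 mol.
Reaction (3): HCl→ZnCl2 ratio 2:1 ⇒ n(ZnCl2) = 1.8930 mol.
Mass of ZnCl2 = 1.8930 × 136.28 = 257.98 g.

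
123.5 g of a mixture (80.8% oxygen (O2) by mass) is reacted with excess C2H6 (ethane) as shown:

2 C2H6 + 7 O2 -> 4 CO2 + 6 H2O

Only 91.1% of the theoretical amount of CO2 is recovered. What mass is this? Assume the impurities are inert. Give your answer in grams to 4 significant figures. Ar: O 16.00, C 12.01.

Pure O2 available = 123.5 g × 0.808 = 99.788 g.
M(O2) = 2(16.00) = 32.00 g/mol.
M(CO2) = 12.01 + 2(16.00) = 44.01 g/mol.
n(O2) = 99.788 g / 32.00 g/mol = 3.1184 mol.
From the equation the O2:CO2 mole ratio is 7:4, so n(CO2) = 3.1184 × 4/7 = 1.7819 mol.
Mass of CO2 = 1.7819 mol × 44.01 g/mol = 78.423 g.
Actual mass collected = 78.423 g × 0.911 = 71.443 g.

71.44 g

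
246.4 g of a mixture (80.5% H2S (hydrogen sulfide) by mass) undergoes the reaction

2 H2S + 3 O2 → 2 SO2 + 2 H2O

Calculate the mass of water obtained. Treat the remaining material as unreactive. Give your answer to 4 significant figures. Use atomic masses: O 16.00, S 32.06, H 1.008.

104.9 g

Mass of pure H2S = 246.4 g × 0.805 = 198.35 g.
M(H2S) = 2(1.008) + 32.06 = 34.076 g/mol.
M(H2O) = 2(1.008) + 16.00 = 18.016 g/mol.
n(H2S) = 198.35 g / 34.076 g/mol = 5.8209 mol.
From the equation the H2S:H2O mole ratio is 2:2, so n(H2O) = 5.8209 × 2/2 = 5.8209 mol.
Mass of H2O = 5.8209 mol × 18.016 g/mol = 104.87 g.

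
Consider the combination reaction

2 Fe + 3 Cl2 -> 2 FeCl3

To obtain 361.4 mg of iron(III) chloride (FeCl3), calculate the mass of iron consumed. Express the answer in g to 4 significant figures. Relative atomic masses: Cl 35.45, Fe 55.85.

0.1244 g

M(FeCl3) = 55.85 + 3(35.45) = 162.20 g/mol.
M(Fe) = 55.85 g/mol.
Convert: 361.4 mg = 0.36140 g.
n(FeCl3) = 0.36140 g / 162.20 g/mol = 0.0022281 mol.
From the equation the FeCl3:Fe mole ratio is 2:2, so n(Fe) = 0.0022281 × 2/2 = 0.0022281 mol.
Mass of Fe = 0.0022281 mol × 55.85 g/mol = 0.12444 g.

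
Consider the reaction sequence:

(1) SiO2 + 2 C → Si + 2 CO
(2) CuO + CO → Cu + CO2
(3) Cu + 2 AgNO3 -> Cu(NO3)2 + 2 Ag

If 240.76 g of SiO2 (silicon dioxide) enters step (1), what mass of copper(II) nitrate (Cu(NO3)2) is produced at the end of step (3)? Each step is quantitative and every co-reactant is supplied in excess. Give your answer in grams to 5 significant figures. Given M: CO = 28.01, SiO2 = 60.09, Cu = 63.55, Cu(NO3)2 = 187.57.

1503.1 g

n(SiO2) = 240.76 / 60.09 = 4.00666 mol.
Reaction (1): SiO2→CO ratio 1:2 ⇒ n(CO) = 8.01331 mol.
Reaction (2): CO→Cu ratio 1:1 ⇒ n(Cu) = 8.01331 mol.
Reaction (3): Cu→Cu(NO3)2 ratio 1:1 ⇒ n(Cu(NO3)2) = 8.01331 mol.
Mass of Cu(NO3)2 = 8.01331 × 187.57 = 1503.06 g.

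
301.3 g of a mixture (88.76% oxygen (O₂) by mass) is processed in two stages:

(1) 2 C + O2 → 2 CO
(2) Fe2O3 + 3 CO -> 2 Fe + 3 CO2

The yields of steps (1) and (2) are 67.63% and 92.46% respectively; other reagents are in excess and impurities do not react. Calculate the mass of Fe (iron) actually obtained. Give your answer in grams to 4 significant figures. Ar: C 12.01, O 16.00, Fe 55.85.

Pure O2 = 301.3 × 0.8876 = 267.43 g.
M(O2) = 2(16.00) = 32.00 g/mol.
M(Fe) = 55.85 g/mol.
n(O2) = 267.43 / 32.00 = 8.3573 mol.
Step 1 (O2:CO = 1:2): theoretical n(CO) = 16.715 mol; at 67.63% yield, n(CO) = 11.304 mol.
Step 2 (CO:Fe = 3:2): theoretical n(Fe) = 7.5361 mol, so theoretical mass = 7.5361 × 55.85 = 420.89 g.
At 92.46% yield, actual mass of Fe = 420.89 × 0.9246 = 389.15 g.

389.2 g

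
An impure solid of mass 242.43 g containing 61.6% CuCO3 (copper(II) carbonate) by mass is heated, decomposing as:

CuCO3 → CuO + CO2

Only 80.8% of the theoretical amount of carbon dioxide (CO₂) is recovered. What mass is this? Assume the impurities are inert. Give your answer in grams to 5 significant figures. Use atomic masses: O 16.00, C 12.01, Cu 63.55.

Pure CuCO3 available = 242.43 g × 0.616 = 149.337 g.
M(CuCO3) = 63.55 + 12.01 + 3(16.00) = 123.56 g/mol.
M(CO2) = 12.01 + 2(16.00) = 44.01 g/mol.
n(CuCO3) = 149.337 g / 123.56 g/mol = 1.20862 mol.
From the equation the CuCO3:CO2 mole ratio is 1:1, so n(CO2) = 1.20862 × 1/1 = 1.20862 mol.
Mass of CO2 = 1.20862 mol × 44.01 g/mol = 53.1913 g.
Actual mass collected = 53.1913 g × 0.808 = 42.9786 g.

42.979 g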